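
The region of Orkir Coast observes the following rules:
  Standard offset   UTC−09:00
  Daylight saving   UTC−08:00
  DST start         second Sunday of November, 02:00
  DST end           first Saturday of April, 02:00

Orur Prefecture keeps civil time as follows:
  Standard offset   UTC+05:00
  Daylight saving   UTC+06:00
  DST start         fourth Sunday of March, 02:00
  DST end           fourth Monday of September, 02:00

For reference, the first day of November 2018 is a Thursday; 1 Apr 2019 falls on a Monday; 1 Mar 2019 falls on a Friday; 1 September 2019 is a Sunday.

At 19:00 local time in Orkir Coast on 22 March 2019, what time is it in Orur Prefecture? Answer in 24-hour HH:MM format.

08:00

1 November 2018 is a Thursday, so the first Sunday is November 4 and the second is November 11.
1 April 2019 is a Monday, so the first Saturday is April 6.
22 March 2019 falls between 11 November 2018 and 6 April 2019, so daylight saving is in effect and Orkir Coast is at UTC−08:00.
19:00 Orkir Coast + 8h = 03:00 UTC (rolling into the next day, 23 March 2019).
1 March 2019 is a Friday, so the first Sunday is March 3 and the fourth is March 24.
1 September 2019 is a Sunday, so the first Monday is September 2 and the fourth is September 23.
At the standard offset (UTC+05:00), 03:00 UTC + 5h = 08:00 Orur Prefecture standard time.
The standard-time date in Orur Prefecture, 23 March 2019, is outside the daylight-saving period (24 March – 23 September), so Orur Prefecture is on standard time, UTC+05:00.
03:00 UTC + 5h = 08:00 Orur Prefecture.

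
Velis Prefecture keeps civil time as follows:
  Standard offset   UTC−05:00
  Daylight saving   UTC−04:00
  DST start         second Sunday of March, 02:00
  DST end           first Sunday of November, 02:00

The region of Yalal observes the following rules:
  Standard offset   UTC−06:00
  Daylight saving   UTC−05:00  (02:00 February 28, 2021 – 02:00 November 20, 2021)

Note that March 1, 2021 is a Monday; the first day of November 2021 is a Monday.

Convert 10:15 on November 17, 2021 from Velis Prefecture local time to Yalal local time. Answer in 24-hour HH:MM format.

1 March 2021 is a Monday, so the first Sunday is March 7 and the second is March 14.
1 November 2021 is a Monday, so the first Sunday is November 7.
Daylight saving runs 14 March – 7 November; November 17, 2021 is outside that window, so Velis Prefecture is on standard time at UTC−05:00.
10:15 Velis Prefecture + 5h = 15:15 UTC.
At the standard offset (UTC−06:00), 15:15 UTC − 6h = 09:15 Yalal standard time.
The standard-time date in Yalal, November 17, 2021, lies within the daylight-saving period (28 February – 20 November), so Yalal is on daylight time, UTC−05:00.
15:15 UTC − 5h = 10:15 Yalal.

10:15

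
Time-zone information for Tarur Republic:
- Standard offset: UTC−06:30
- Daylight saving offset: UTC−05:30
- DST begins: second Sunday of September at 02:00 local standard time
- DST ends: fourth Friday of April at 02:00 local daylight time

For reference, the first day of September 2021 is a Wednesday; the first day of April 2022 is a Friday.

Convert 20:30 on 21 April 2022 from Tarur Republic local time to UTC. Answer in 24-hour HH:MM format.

02:00

1 September 2021 is a Wednesday, so the first Sunday is September 5 and the second is September 12.
1 April 2022 is a Friday, so the first Friday is April 1 and the fourth is April 22.
21 April 2022 lies within the daylight-saving period (12 September 2021 – 22 April 2022), so Tarur Republic is on daylight time, UTC−05:30.
20:30 local + 5h30m = 02:00 UTC (rolling into the next day, 22 April 2022).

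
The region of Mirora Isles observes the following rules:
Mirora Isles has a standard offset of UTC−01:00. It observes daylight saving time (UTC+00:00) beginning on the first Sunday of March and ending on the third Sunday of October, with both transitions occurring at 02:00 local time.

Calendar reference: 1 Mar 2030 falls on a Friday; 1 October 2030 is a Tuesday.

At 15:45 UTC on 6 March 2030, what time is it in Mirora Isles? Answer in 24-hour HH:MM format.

15:45

1 March 2030 is a Friday, so the first Sunday is March 3.
1 October 2030 is a Tuesday, so the first Sunday is October 6 and the third is October 20.
At the standard offset (UTC−01:00), 15:45 UTC − 1h = 14:45 Mirora Isles standard time.
The standard-time date in Mirora Isles, 6 March 2030, falls between 3 March and 20 October, so daylight saving is in effect and Mirora Isles is at UTC+00:00.
15:45 UTC + 0h = 15:45 local.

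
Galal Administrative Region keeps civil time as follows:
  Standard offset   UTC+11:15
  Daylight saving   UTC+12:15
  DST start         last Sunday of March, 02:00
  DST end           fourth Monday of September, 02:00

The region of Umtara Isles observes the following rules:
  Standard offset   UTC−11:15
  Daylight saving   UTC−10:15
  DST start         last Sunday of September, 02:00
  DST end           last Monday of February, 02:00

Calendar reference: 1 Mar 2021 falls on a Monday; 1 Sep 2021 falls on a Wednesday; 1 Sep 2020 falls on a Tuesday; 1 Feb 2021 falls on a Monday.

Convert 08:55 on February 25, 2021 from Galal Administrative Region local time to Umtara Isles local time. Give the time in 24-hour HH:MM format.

10:25

1 March 2021 is a Monday, so Sundays fall on 7, 14, 21, 28; the last is March 28.
1 September 2021 is a Wednesday, so the first Monday is September 6 and the fourth is September 27.
February 25, 2021 does not fall between 28 March and 27 September, so daylight saving is not in effect and Galal Administrative Region is at UTC+11:15.
08:55 Galal Administrative Region − 11h15m = 21:40 UTC (rolling into the previous day, 24 February 2021).
1 September 2020 is a Tuesday, so Sundays fall on 6, 13, 20, 27; the last is September 27.
1 February 2021 is a Monday, so Mondays fall on 1, 8, 15, 22; the last is February 22.
At the standard offset (UTC−11:15), 21:40 UTC − 11h15m = 10:25 Umtara Isles standard time.
The standard-time date in Umtara Isles, February 24, 2021, is outside the daylight-saving period (27 September 2020 – 22 February 2021), so Umtara Isles is on standard time, UTC−11:15.
21:40 UTC − 11h15m = 10:25 Umtara Isles.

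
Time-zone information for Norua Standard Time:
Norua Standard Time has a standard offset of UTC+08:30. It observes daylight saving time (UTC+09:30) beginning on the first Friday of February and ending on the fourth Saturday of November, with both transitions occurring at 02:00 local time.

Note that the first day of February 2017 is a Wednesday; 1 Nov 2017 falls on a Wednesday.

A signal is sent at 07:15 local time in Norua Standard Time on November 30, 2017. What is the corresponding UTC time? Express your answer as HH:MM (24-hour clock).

1 February 2017 is a Wednesday, so the first Friday is February 3.
1 November 2017 is a Wednesday, so the first Saturday is November 4 and the fourth is November 25.
November 30, 2017 does not fall between 3 February and 25 November, so daylight saving is not in effect and Norua Standard Time is at UTC+08:30.
07:15 local − 8h30m = 22:45 UTC (rolling into the previous day, 29 November 2017).

22:45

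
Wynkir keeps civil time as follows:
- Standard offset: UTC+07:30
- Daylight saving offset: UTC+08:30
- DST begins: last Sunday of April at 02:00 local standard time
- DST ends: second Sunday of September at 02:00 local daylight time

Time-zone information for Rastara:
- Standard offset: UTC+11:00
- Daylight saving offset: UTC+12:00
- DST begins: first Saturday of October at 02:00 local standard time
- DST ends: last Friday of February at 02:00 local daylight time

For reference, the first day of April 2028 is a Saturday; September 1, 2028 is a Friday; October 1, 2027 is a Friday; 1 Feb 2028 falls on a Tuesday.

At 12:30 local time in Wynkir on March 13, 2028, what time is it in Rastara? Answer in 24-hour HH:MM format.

16:00

1 April 2028 is a Saturday, so Sundays fall on 2, 9, 16, 23, 30; the last is April 30.
1 September 2028 is a Friday, so the first Sunday is September 3 and the second is September 10.
March 13, 2028 does not fall between 30 April and 10 September, so daylight saving is not in effect and Wynkir is at UTC+07:30.
12:30 Wynkir − 7h30m = 05:00 UTC.
1 October 2027 is a Friday, so the first Saturday is October 2.
1 February 2028 is a Tuesday, so Fridays fall on 4, 11, 18, 25; the last is February 25.
At the standard offset (UTC+11:00), 05:00 UTC + 11h = 16:00 Rastara standard time.
The standard-time date in Rastara, March 13, 2028, is outside the daylight-saving period (2 October 2027 – 25 February 2028), so Rastara is on standard time, UTC+11:00.
05:00 UTC + 11h = 16:00 Rastara.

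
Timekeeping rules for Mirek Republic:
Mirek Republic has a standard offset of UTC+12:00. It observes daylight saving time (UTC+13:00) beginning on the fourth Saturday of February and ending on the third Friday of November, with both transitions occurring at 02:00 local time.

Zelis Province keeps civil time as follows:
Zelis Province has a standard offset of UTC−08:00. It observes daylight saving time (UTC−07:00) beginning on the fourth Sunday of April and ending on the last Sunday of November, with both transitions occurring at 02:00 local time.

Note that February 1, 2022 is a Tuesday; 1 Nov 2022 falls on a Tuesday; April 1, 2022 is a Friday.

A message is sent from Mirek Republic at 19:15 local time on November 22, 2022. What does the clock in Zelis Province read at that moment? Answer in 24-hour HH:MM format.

1 February 2022 is a Tuesday, so the first Saturday is February 5 and the fourth is February 26.
1 November 2022 is a Tuesday, so the first Friday is November 4 and the third is November 18.
Daylight saving runs 26 February – 18 November; November 22, 2022 is outside that window, so Mirek Republic is on standard time at UTC+12:00.
19:15 Mirek Republic − 12h = 07:15 UTC.
1 April 2022 is a Friday, so the first Sunday is April 3 and the fourth is April 24.
1 November 2022 is a Tuesday, so Sundays fall on 6, 13, 20, 27; the last is November 27.
At the standard offset (UTC−08:00), 07:15 UTC − 8h = 23:15 Zelis Province standard time (rolling into the previous day, 21 November 2022).
Daylight saving runs 24 April – 27 November; the standard-time date in Zelis Province, November 21, 2022, is inside that window, so Zelis Province is at UTC−07:00.
07:15 UTC − 7h = 00:15 Zelis Province.

00:15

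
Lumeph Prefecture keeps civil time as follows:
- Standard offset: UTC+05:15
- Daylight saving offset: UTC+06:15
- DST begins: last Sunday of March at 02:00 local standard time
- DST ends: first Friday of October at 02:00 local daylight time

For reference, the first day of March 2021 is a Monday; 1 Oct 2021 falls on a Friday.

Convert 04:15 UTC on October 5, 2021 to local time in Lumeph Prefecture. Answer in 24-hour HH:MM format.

1 March 2021 is a Monday, so Sundays fall on 7, 14, 21, 28; the last is March 28.
1 October 2021 is a Friday, so the first Friday is October 1.
At the standard offset (UTC+05:15), 04:15 UTC + 5h15m = 09:30 Lumeph Prefecture standard time.
The standard-time date in Lumeph Prefecture, October 5, 2021, is outside the daylight-saving period (28 March – 1 October), so Lumeph Prefecture is on standard time, UTC+05:15.
04:15 UTC + 5h15m = 09:30 local.

09:30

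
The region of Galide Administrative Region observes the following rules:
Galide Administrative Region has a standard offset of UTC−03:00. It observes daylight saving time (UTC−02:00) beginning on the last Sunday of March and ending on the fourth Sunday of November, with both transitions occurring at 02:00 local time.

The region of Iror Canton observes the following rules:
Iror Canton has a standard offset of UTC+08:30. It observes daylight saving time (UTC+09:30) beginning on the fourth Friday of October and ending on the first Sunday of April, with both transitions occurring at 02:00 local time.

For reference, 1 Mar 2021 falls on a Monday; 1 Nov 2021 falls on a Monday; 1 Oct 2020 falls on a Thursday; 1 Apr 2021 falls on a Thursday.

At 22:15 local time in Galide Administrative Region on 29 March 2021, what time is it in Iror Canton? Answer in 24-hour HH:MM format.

09:45

1 March 2021 is a Monday, so Sundays fall on 7, 14, 21, 28; the last is March 28.
1 November 2021 is a Monday, so the first Sunday is November 7 and the fourth is November 28.
29 March 2021 falls between 28 March and 28 November, so daylight saving is in effect and Galide Administrative Region is at UTC−02:00.
22:15 Galide Administrative Region + 2h = 00:15 UTC (rolling into the next day, 30 March 2021).
1 October 2020 is a Thursday, so the first Friday is October 2 and the fourth is October 23.
1 April 2021 is a Thursday, so the first Sunday is April 4.
At the standard offset (UTC+08:30), 00:15 UTC + 8h30m = 08:45 Iror Canton standard time.
Daylight saving runs 23 October 2020 – 4 April 2021; the standard-time date in Iror Canton, 30 March 2021, is inside that window, so Iror Canton is at UTC+09:30.
00:15 UTC + 9h30m = 09:45 Iror Canton.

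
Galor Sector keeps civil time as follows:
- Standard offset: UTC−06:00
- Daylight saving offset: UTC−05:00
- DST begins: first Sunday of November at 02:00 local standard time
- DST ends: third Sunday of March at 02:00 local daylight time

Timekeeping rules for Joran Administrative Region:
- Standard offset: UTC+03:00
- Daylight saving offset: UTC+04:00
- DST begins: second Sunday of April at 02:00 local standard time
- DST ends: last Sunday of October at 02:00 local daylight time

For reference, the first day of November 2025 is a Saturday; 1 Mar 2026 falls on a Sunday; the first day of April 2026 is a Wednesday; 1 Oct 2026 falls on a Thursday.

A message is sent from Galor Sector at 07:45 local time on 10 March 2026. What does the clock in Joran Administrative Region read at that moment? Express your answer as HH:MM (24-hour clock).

1 November 2025 is a Saturday, so the first Sunday is November 2.
1 March 2026 is a Sunday, so the first Sunday is March 1 and the third is March 15.
10 March 2026 falls between 2 November 2025 and 15 March 2026, so daylight saving is in effect and Galor Sector is at UTC−05:00.
07:45 Galor Sector + 5h = 12:45 UTC.
1 April 2026 is a Wednesday, so the first Sunday is April 5 and the second is April 12.
1 October 2026 is a Thursday, so Sundays fall on 4, 11, 18, 25; the last is October 25.
At the standard offset (UTC+03:00), 12:45 UTC + 3h = 15:45 Joran Administrative Region standard time.
The standard-time date in Joran Administrative Region, 10 March 2026, is outside the daylight-saving period (12 April – 25 October), so Joran Administrative Region is on standard time, UTC+03:00.
12:45 UTC + 3h = 15:45 Joran Administrative Region.

15:45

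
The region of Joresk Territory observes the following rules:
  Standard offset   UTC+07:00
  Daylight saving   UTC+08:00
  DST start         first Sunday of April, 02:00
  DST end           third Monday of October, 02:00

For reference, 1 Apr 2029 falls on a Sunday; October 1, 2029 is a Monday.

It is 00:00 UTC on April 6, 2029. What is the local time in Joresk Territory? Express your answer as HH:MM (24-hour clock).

1 April 2029 is a Sunday, so the first Sunday is April 1.
1 October 2029 is a Monday, so the first Monday is October 1 and the third is October 15.
At the standard offset (UTC+07:00), 00:00 UTC + 7h = 07:00 Joresk Territory standard time.
Daylight saving runs 1 April – 15 October; the standard-time date in Joresk Territory, April 6, 2029, is inside that window, so Joresk Territory is at UTC+08:00.
00:00 UTC + 8h = 08:00 local.

08:00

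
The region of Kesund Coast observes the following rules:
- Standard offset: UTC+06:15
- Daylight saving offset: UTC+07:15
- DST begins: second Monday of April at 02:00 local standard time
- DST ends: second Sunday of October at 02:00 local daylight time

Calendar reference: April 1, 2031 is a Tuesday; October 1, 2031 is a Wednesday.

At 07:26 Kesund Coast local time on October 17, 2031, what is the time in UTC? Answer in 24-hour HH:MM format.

01:11

1 April 2031 is a Tuesday, so the first Monday is April 7 and the second is April 14.
1 October 2031 is a Wednesday, so the first Sunday is October 5 and the second is October 12.
October 17, 2031 does not fall between 14 April and 12 October, so daylight saving is not in effect and Kesund Coast is at UTC+06:15.
07:26 local − 6h15m = 01:11 UTC.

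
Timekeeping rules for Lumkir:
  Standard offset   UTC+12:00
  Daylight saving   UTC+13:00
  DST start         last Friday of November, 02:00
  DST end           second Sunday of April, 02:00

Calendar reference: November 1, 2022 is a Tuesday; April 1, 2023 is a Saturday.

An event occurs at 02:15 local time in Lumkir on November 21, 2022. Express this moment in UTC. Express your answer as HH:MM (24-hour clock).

14:15

1 November 2022 is a Tuesday, so Fridays fall on 4, 11, 18, 25; the last is November 25.
1 April 2023 is a Saturday, so the first Sunday is April 2 and the second is April 9.
November 21, 2022 does not fall between 25 November 2022 and 9 April 2023, so daylight saving is not in effect and Lumkir is at UTC+12:00.
02:15 local − 12h = 14:15 UTC (rolling into the previous day, 20 November 2022).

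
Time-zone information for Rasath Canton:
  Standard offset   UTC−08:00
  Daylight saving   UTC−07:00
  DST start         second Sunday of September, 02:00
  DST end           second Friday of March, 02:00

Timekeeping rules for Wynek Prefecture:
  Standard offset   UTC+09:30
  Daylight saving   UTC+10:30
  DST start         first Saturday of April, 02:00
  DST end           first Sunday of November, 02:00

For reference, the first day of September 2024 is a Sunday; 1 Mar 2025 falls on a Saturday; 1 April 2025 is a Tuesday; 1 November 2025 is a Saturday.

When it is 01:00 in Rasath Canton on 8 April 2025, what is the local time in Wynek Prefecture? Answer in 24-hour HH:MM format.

1 September 2024 is a Sunday, so the first Sunday is September 1 and the second is September 8.
1 March 2025 is a Saturday, so the first Friday is March 7 and the second is March 14.
8 April 2025 does not fall between 8 September 2024 and 14 March 2025, so daylight saving is not in effect and Rasath Canton is at UTC−08:00.
01:00 Rasath Canton + 8h = 09:00 UTC.
1 April 2025 is a Tuesday, so the first Saturday is April 5.
1 November 2025 is a Saturday, so the first Sunday is November 2.
At the standard offset (UTC+09:30), 09:00 UTC + 9h30m = 18:30 Wynek Prefecture standard time.
The standard-time date in Wynek Prefecture, 8 April 2025, falls between 5 April and 2 November, so daylight saving is in effect and Wynek Prefecture is at UTC+10:30.
09:00 UTC + 10h30m = 19:30 Wynek Prefecture.

19:30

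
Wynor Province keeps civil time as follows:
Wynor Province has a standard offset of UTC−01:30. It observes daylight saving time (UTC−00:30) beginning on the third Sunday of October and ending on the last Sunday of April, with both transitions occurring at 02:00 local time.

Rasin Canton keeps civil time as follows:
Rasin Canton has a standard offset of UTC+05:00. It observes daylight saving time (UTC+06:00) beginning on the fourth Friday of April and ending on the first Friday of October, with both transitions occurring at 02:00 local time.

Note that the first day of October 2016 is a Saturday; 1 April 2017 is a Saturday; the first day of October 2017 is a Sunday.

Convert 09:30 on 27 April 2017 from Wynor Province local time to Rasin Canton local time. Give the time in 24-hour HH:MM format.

1 October 2016 is a Saturday, so the first Sunday is October 2 and the third is October 16.
1 April 2017 is a Saturday, so Sundays fall on 2, 9, 16, 23, 30; the last is April 30.
27 April 2017 lies within the daylight-saving period (16 October 2016 – 30 April 2017), so Wynor Province is on daylight time, UTC−00:30.
09:30 Wynor Province + 0h30m = 10:00 UTC.
1 April 2017 is a Saturday, so the first Friday is April 7 and the fourth is April 28.
1 October 2017 is a Sunday, so the first Friday is October 6.
At the standard offset (UTC+05:00), 10:00 UTC + 5h = 15:00 Rasin Canton standard time.
The standard-time date in Rasin Canton, 27 April 2017, does not fall between 28 April and 6 October, so daylight saving is not in effect and Rasin Canton is at UTC+05:00.
10:00 UTC + 5h = 15:00 Rasin Canton.

15:00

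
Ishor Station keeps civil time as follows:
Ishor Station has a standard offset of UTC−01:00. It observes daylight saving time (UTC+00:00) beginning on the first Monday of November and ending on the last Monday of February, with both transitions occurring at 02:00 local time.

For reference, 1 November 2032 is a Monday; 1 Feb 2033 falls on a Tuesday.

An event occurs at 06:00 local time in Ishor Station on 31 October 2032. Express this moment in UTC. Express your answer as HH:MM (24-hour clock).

1 November 2032 is a Monday, so the first Monday is November 1.
1 February 2033 is a Tuesday, so Mondays fall on 7, 14, 21, 28; the last is February 28.
31 October 2032 does not fall between 1 November 2032 and 28 February 2033, so daylight saving is not in effect and Ishor Station is at UTC−01:00.
06:00 local + 1h = 07:00 UTC.

07:00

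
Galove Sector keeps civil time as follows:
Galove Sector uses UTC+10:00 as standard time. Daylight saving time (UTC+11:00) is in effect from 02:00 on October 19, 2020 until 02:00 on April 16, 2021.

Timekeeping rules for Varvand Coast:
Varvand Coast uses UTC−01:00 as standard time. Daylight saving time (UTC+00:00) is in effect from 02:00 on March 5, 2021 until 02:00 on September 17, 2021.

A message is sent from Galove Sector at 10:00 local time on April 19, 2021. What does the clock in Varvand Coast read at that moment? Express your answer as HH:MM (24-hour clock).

00:00

April 19, 2021 is outside the daylight-saving period (19 October 2020 – 16 April 2021), so Galove Sector is on standard time, UTC+10:00.
10:00 Galove Sector − 10h = 00:00 UTC.
At the standard offset (UTC−01:00), 00:00 UTC − 1h = 23:00 Varvand Coast standard time (rolling into the previous day, 18 April 2021).
The standard-time date in Varvand Coast, April 18, 2021, lies within the daylight-saving period (5 March – 17 September), so Varvand Coast is on daylight time, UTC+00:00.
00:00 UTC + 0h = 00:00 Varvand Coast.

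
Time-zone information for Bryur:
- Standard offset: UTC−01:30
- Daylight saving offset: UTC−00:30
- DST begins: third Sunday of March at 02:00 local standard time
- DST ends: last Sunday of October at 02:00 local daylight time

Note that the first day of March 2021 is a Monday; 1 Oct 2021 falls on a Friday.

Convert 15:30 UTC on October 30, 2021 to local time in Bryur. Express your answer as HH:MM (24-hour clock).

1 March 2021 is a Monday, so the first Sunday is March 7 and the third is March 21.
1 October 2021 is a Friday, so Sundays fall on 3, 10, 17, 24, 31; the last is October 31.
At the standard offset (UTC−01:30), 15:30 UTC − 1h30m = 14:00 Bryur standard time.
Daylight saving runs 21 March – 31 October; the standard-time date in Bryur, October 30, 2021, is inside that window, so Bryur is at UTC−00:30.
15:30 UTC − 0h30m = 15:00 local.

15:00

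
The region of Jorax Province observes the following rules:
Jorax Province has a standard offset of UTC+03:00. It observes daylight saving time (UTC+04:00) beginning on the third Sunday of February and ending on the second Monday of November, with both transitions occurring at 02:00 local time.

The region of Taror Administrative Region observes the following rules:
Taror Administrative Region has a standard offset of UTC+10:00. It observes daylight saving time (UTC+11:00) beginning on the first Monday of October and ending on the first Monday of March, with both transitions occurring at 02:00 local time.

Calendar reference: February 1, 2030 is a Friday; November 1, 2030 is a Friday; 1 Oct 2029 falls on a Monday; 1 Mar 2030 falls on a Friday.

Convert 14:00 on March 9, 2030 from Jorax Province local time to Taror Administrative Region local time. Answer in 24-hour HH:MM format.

1 February 2030 is a Friday, so the first Sunday is February 3 and the third is February 17.
1 November 2030 is a Friday, so the first Monday is November 4 and the second is November 11.
Daylight saving runs 17 February – 11 November; March 9, 2030 is inside that window, so Jorax Province is at UTC+04:00.
14:00 Jorax Province − 4h = 10:00 UTC.
1 October 2029 is a Monday, so the first Monday is October 1.
1 March 2030 is a Friday, so the first Monday is March 4.
At the standard offset (UTC+10:00), 10:00 UTC + 10h = 20:00 Taror Administrative Region standard time.
The standard-time date in Taror Administrative Region, March 9, 2030, does not fall between 1 October 2029 and 4 March 2030, so daylight saving is not in effect and Taror Administrative Region is at UTC+10:00.
10:00 UTC + 10h = 20:00 Taror Administrative Region.

20:00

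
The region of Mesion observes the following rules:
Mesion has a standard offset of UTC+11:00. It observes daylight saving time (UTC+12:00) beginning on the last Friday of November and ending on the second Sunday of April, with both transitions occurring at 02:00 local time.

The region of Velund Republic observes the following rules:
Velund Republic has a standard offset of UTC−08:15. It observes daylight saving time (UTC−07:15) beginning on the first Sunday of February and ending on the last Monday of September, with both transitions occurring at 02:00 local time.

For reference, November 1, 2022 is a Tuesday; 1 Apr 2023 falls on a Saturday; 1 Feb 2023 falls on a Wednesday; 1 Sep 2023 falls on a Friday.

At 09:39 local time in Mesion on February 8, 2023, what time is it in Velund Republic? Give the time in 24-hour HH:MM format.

1 November 2022 is a Tuesday, so Fridays fall on 4, 11, 18, 25; the last is November 25.
1 April 2023 is a Saturday, so the first Sunday is April 2 and the second is April 9.
February 8, 2023 falls between 25 November 2022 and 9 April 2023, so daylight saving is in effect and Mesion is at UTC+12:00.
09:39 Mesion − 12h = 21:39 UTC (rolling into the previous day, 7 February 2023).
1 February 2023 is a Wednesday, so the first Sunday is February 5.
1 September 2023 is a Friday, so Mondays fall on 4, 11, 18, 25; the last is September 25.
At the standard offset (UTC−08:15), 21:39 UTC − 8h15m = 13:24 Velund Republic standard time.
The standard-time date in Velund Republic, February 7, 2023, falls between 5 February and 25 September, so daylight saving is in effect and Velund Republic is at UTC−07:15.
21:39 UTC − 7h15m = 14:24 Velund Republic.

14:24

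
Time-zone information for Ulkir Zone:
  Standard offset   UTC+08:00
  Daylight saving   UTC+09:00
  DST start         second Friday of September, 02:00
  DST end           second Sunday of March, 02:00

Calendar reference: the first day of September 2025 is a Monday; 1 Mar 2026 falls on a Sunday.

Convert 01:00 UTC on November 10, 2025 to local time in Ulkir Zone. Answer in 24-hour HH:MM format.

10:00

1 September 2025 is a Monday, so the first Friday is September 5 and the second is September 12.
1 March 2026 is a Sunday, so the first Sunday is March 1 and the second is March 8.
At the standard offset (UTC+08:00), 01:00 UTC + 8h = 09:00 Ulkir Zone standard time.
The standard-time date in Ulkir Zone, November 10, 2025, falls between 12 September 2025 and 8 March 2026, so daylight saving is in effect and Ulkir Zone is at UTC+09:00.
01:00 UTC + 9h = 10:00 local.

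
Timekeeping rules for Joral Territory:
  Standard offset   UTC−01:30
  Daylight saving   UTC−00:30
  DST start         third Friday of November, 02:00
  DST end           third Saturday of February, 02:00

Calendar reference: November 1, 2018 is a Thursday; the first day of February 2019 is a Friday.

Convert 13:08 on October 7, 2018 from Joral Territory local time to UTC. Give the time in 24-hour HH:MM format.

1 November 2018 is a Thursday, so the first Friday is November 2 and the third is November 16.
1 February 2019 is a Friday, so the first Saturday is February 2 and the third is February 16.
October 7, 2018 is outside the daylight-saving period (16 November 2018 – 16 February 2019), so Joral Territory is on standard time, UTC−01:30.
13:08 local + 1h30m = 14:38 UTC.

14:38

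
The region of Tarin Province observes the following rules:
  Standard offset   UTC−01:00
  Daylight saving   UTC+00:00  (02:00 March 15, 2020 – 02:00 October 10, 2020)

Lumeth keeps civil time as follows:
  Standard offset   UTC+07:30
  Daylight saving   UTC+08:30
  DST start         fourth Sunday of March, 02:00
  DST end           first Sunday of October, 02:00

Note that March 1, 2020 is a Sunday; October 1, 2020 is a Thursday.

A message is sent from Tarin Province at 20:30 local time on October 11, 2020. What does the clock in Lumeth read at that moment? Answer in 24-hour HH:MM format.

05:00

October 11, 2020 does not fall between 15 March and 10 October, so daylight saving is not in effect and Tarin Province is at UTC−01:00.
20:30 Tarin Province + 1h = 21:30 UTC.
1 March 2020 is a Sunday, so the first Sunday is March 1 and the fourth is March 22.
1 October 2020 is a Thursday, so the first Sunday is October 4.
At the standard offset (UTC+07:30), 21:30 UTC + 7h30m = 05:00 Lumeth standard time (rolling into the next day, 12 October 2020).
Daylight saving runs 22 March – 4 October; the standard-time date in Lumeth, October 12, 2020, is outside that window, so Lumeth is on standard time at UTC+07:30.
21:30 UTC + 7h30m = 05:00 Lumeth (rolling into the next day, 12 October 2020).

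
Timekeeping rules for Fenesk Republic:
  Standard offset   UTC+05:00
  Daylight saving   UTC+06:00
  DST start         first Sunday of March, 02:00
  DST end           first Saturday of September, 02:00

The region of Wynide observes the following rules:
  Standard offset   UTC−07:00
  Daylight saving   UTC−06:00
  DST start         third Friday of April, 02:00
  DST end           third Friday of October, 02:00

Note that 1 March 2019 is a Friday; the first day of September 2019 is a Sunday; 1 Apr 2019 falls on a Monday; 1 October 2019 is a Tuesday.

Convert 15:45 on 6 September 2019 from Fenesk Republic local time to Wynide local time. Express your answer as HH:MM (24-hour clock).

1 March 2019 is a Friday, so the first Sunday is March 3.
1 September 2019 is a Sunday, so the first Saturday is September 7.
Daylight saving runs 3 March – 7 September; 6 September 2019 is inside that window, so Fenesk Republic is at UTC+06:00.
15:45 Fenesk Republic − 6h = 09:45 UTC.
1 April 2019 is a Monday, so the first Friday is April 5 and the third is April 19.
1 October 2019 is a Tuesday, so the first Friday is October 4 and the third is October 18.
At the standard offset (UTC−07:00), 09:45 UTC − 7h = 02:45 Wynide standard time.
Daylight saving runs 19 April – 18 October; the standard-time date in Wynide, 6 September 2019, is inside that window, so Wynide is at UTC−06:00.
09:45 UTC − 6h = 03:45 Wynide.

03:45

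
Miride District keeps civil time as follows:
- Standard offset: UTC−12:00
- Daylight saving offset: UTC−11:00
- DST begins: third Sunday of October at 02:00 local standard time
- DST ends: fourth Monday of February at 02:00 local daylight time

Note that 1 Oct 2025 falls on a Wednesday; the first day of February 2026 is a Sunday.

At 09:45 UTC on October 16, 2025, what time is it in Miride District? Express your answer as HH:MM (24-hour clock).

21:45

1 October 2025 is a Wednesday, so the first Sunday is October 5 and the third is October 19.
1 February 2026 is a Sunday, so the first Monday is February 2 and the fourth is February 23.
At the standard offset (UTC−12:00), 09:45 UTC − 12h = 21:45 Miride District standard time (rolling into the previous day, 15 October 2025).
The standard-time date in Miride District, October 15, 2025, is outside the daylight-saving period (19 October 2025 – 23 February 2026), so Miride District is on standard time, UTC−12:00.
09:45 UTC − 12h = 21:45 local (rolling into the previous day, 15 October 2025).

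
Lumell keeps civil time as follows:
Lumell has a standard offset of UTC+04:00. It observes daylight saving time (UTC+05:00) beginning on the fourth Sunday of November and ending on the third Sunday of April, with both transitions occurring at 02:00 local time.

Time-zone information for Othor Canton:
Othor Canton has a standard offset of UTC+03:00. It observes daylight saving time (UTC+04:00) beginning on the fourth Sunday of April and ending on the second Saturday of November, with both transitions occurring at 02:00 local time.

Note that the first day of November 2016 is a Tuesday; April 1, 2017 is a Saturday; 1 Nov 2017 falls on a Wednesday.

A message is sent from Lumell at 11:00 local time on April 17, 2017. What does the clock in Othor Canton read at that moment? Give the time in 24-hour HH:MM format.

1 November 2016 is a Tuesday, so the first Sunday is November 6 and the fourth is November 27.
1 April 2017 is a Saturday, so the first Sunday is April 2 and the third is April 16.
Daylight saving runs 27 November 2016 – 16 April 2017; April 17, 2017 is outside that window, so Lumell is on standard time at UTC+04:00.
11:00 Lumell − 4h = 07:00 UTC.
1 April 2017 is a Saturday, so the first Sunday is April 2 and the fourth is April 23.
1 November 2017 is a Wednesday, so the first Saturday is November 4 and the second is November 11.
At the standard offset (UTC+03:00), 07:00 UTC + 3h = 10:00 Othor Canton standard time.
The standard-time date in Othor Canton, April 17, 2017, is outside the daylight-saving period (23 April – 11 November), so Othor Canton is on standard time, UTC+03:00.
07:00 UTC + 3h = 10:00 Othor Canton.

10:00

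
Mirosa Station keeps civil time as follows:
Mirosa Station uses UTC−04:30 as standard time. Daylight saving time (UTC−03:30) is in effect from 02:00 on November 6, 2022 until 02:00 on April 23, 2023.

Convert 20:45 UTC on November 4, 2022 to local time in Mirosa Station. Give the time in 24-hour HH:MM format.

At the standard offset (UTC−04:30), 20:45 UTC − 4h30m = 16:15 Mirosa Station standard time.
The standard-time date in Mirosa Station, November 4, 2022, does not fall between 6 November 2022 and 23 April 2023, so daylight saving is not in effect and Mirosa Station is at UTC−04:30.
20:45 UTC − 4h30m = 16:15 local.

16:15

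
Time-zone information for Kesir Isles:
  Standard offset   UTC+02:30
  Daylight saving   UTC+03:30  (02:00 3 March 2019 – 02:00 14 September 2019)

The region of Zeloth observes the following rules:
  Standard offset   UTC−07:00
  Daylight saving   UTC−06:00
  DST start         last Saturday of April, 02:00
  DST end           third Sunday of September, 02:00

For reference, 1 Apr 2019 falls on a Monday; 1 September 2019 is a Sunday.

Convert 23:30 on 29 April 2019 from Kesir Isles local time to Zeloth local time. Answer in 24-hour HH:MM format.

14:00

Daylight saving runs 3 March – 14 September; 29 April 2019 is inside that window, so Kesir Isles is at UTC+03:30.
23:30 Kesir Isles − 3h30m = 20:00 UTC.
1 April 2019 is a Monday, so Saturdays fall on 6, 13, 20, 27; the last is April 27.
1 September 2019 is a Sunday, so the first Sunday is September 1 and the third is September 15.
At the standard offset (UTC−07:00), 20:00 UTC − 7h = 13:00 Zeloth standard time.
The standard-time date in Zeloth, 29 April 2019, falls between 27 April and 15 September, so daylight saving is in effect and Zeloth is at UTC−06:00.
20:00 UTC − 6h = 14:00 Zeloth.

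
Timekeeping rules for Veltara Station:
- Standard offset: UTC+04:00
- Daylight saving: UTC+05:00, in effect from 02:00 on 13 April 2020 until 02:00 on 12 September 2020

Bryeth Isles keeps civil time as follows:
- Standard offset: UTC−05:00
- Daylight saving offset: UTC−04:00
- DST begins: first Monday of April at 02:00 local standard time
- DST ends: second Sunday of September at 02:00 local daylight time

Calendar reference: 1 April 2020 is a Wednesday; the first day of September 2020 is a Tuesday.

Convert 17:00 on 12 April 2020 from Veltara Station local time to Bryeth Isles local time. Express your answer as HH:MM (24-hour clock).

Daylight saving runs 13 April – 12 September; 12 April 2020 is outside that window, so Veltara Station is on standard time at UTC+04:00.
17:00 Veltara Station − 4h = 13:00 UTC.
1 April 2020 is a Wednesday, so the first Monday is April 6.
1 September 2020 is a Tuesday, so the first Sunday is September 6 and the second is September 13.
At the standard offset (UTC−05:00), 13:00 UTC − 5h = 08:00 Bryeth Isles standard time.
Daylight saving runs 6 April – 13 September; the standard-time date in Bryeth Isles, 12 April 2020, is inside that window, so Bryeth Isles is at UTC−04:00.
13:00 UTC − 4h = 09:00 Bryeth Isles.

09:00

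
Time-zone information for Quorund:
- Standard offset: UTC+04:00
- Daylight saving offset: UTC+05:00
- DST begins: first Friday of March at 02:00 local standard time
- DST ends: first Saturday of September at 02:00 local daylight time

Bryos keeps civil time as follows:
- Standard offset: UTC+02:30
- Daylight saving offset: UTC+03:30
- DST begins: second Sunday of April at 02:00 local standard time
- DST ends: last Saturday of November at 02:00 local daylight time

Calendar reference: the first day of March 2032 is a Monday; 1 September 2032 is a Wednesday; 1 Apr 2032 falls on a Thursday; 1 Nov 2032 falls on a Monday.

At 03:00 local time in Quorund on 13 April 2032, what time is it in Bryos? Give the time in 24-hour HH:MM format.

01:30

1 March 2032 is a Monday, so the first Friday is March 5.
1 September 2032 is a Wednesday, so the first Saturday is September 4.
13 April 2032 falls between 5 March and 4 September, so daylight saving is in effect and Quorund is at UTC+05:00.
03:00 Quorund − 5h = 22:00 UTC (rolling into the previous day, 12 April 2032).
1 April 2032 is a Thursday, so the first Sunday is April 4 and the second is April 11.
1 November 2032 is a Monday, so Saturdays fall on 6, 13, 20, 27; the last is November 27.
At the standard offset (UTC+02:30), 22:00 UTC + 2h30m = 00:30 Bryos standard time (rolling into the next day, 13 April 2032).
The standard-time date in Bryos, 13 April 2032, lies within the daylight-saving period (11 April – 27 November), so Bryos is on daylight time, UTC+03:30.
22:00 UTC + 3h30m = 01:30 Bryos (rolling into the next day, 13 April 2032).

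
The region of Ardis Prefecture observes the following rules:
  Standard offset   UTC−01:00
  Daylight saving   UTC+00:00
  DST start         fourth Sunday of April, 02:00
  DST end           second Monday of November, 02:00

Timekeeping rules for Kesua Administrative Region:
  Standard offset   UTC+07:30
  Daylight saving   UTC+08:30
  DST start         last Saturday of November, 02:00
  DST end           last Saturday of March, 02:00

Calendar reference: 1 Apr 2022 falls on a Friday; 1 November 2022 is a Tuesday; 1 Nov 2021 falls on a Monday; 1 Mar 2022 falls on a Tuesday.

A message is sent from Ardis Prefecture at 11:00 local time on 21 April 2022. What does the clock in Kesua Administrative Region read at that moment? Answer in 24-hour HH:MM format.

19:30

1 April 2022 is a Friday, so the first Sunday is April 3 and the fourth is April 24.
1 November 2022 is a Tuesday, so the first Monday is November 7 and the second is November 14.
21 April 2022 does not fall between 24 April and 14 November, so daylight saving is not in effect and Ardis Prefecture is at UTC−01:00.
11:00 Ardis Prefecture + 1h = 12:00 UTC.
1 November 2021 is a Monday, so Saturdays fall on 6, 13, 20, 27; the last is November 27.
1 March 2022 is a Tuesday, so Saturdays fall on 5, 12, 19, 26; the last is March 26.
At the standard offset (UTC+07:30), 12:00 UTC + 7h30m = 19:30 Kesua Administrative Region standard time.
The standard-time date in Kesua Administrative Region, 21 April 2022, does not fall between 27 November 2021 and 26 March 2022, so daylight saving is not in effect and Kesua Administrative Region is at UTC+07:30.
12:00 UTC + 7h30m = 19:30 Kesua Administrative Region.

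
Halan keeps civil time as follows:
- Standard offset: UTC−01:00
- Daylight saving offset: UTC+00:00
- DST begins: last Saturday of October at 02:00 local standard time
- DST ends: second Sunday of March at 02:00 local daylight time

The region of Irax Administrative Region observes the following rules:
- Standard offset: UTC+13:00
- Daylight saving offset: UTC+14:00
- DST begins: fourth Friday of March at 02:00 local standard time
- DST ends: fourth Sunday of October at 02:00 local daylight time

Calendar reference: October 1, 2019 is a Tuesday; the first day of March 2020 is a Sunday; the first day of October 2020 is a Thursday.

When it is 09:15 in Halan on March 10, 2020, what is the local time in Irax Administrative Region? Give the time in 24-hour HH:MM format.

23:15

1 October 2019 is a Tuesday, so Saturdays fall on 5, 12, 19, 26; the last is October 26.
1 March 2020 is a Sunday, so the first Sunday is March 1 and the second is March 8.
March 10, 2020 is outside the daylight-saving period (26 October 2019 – 8 March 2020), so Halan is on standard time, UTC−01:00.
09:15 Halan + 1h = 10:15 UTC.
1 March 2020 is a Sunday, so the first Friday is March 6 and the fourth is March 27.
1 October 2020 is a Thursday, so the first Sunday is October 4 and the fourth is October 25.
At the standard offset (UTC+13:00), 10:15 UTC + 13h = 23:15 Irax Administrative Region standard time.
The standard-time date in Irax Administrative Region, March 10, 2020, is outside the daylight-saving period (27 March – 25 October), so Irax Administrative Region is on standard time, UTC+13:00.
10:15 UTC + 13h = 23:15 Irax Administrative Region.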